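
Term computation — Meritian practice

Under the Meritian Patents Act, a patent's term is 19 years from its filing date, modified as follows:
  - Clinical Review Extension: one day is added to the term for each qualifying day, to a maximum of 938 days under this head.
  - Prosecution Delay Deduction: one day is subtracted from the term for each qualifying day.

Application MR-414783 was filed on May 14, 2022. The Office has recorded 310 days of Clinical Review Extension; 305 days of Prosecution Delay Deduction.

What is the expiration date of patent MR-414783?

Base term: filing date + 19 years → 14 May 2041.
Clinical Review Extension: 310 days (within the 938-day cap) → +310 days → 20 March 2042.
Prosecution Delay Deduction: −305 days → 19 May 2041.

2041-05-19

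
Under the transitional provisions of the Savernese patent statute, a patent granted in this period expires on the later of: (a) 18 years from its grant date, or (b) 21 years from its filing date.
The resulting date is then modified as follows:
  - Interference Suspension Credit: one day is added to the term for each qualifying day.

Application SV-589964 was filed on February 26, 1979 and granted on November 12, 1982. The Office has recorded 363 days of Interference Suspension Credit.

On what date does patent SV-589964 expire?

(a) grant + 18 years → 12 November 2000.
(b) filing + 21 years → 26 February 2000.
Later of the two: 12 November 2000.
Interference Suspension Credit: +363 days → 10 November 2001.

November 10, 2001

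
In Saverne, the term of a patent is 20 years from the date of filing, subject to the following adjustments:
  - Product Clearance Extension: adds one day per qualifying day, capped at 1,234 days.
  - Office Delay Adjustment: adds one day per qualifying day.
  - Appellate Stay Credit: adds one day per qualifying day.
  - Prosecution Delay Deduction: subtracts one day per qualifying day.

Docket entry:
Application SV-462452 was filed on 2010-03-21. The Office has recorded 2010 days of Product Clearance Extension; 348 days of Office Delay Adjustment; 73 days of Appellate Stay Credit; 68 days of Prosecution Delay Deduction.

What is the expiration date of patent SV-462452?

Base term: filing date + 20 years → 21 March 2030.
Product Clearance Extension: 2010 days claimed exceeds the 1234-day cap, so +1234 days → 6 August 2033.
Office Delay Adjustment: +348 days → 20 July 2034.
Appellate Stay Credit: +73 days → 1 October 2034.
Prosecution Delay Deduction: −68 days → 25 July 2034.

2034-07-25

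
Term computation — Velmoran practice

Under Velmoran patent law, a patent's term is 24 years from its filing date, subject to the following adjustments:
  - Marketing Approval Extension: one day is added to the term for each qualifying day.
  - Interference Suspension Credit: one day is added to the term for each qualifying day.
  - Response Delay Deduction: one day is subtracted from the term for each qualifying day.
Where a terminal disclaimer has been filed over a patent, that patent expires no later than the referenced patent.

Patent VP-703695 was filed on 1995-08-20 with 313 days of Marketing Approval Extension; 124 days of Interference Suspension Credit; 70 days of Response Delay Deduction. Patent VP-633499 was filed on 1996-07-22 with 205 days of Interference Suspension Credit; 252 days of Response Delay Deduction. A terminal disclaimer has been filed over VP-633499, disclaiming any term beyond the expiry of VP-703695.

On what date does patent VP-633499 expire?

Natural term of VP-633499:
  Base: filing + 24 years → 22 July 2020.
  Interference Suspension Credit: +205 days → 12 February 2021.
  Response Delay Deduction: −252 days → 5 June 2020.
Expiry of referenced patent VP-703695:
  Base: filing + 24 years → 20 August 2019.
  Marketing Approval Extension: +313 days → 28 June 2020.
  Interference Suspension Credit: +124 days → 30 October 2020.
  Response Delay Deduction: −70 days → 21 August 2020.
Terminal disclaimer: VP-633499 expires on the earlier of 5 June 2020 and 21 August 2020.

2020-06-05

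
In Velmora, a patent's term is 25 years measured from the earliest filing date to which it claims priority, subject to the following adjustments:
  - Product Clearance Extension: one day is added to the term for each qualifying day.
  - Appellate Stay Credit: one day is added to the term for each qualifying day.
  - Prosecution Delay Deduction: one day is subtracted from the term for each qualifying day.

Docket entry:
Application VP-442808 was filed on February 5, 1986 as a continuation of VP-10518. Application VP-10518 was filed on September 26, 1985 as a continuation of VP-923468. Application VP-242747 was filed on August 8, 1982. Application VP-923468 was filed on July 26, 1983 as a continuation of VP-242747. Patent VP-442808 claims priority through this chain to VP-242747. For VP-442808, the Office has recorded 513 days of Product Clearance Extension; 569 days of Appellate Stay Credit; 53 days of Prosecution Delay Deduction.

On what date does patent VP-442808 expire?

Earliest priority filing: 8 August 1982.
Base term: 8 August 1982 + 25 years → 8 August 2007.
Product Clearance Extension: +513 days → 2 January 2009.
Appellate Stay Credit: +569 days → 25 July 2010.
Prosecution Delay Deduction: −53 days → 2 June 2010.

2010-06-02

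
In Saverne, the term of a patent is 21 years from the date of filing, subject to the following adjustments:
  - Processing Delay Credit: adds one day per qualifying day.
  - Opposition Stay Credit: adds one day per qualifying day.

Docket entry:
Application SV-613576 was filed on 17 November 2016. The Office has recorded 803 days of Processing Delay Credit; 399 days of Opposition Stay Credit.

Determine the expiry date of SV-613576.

2041-03-03

Base term: filing date + 21 years → 17 November 2037.
Processing Delay Credit: +803 days → 29 January 2040.
Opposition Stay Credit: +399 days → 3 March 2041.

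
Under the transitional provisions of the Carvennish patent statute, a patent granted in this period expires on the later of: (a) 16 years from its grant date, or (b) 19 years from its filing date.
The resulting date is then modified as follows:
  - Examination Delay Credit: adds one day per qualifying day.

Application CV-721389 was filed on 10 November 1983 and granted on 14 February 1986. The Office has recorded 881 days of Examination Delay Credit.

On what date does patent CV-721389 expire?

April 9, 2005

(a) grant + 16 years → 14 February 2002.
(b) filing + 19 years → 10 November 2002.
Later of the two: 10 November 2002.
Examination Delay Credit: +881 days → 9 April 2005.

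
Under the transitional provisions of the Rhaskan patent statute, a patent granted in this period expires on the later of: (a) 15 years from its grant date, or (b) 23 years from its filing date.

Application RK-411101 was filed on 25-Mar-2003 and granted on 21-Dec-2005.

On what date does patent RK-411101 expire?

(a) grant + 15 years → 21 December 2020.
(b) filing + 23 years → 25 March 2026.
Later of the two: 25 March 2026.

March 25, 2026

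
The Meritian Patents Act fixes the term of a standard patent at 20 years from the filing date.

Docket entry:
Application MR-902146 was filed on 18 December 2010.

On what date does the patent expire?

Filing date + 20 years → 18 December 2030.

2030-12-18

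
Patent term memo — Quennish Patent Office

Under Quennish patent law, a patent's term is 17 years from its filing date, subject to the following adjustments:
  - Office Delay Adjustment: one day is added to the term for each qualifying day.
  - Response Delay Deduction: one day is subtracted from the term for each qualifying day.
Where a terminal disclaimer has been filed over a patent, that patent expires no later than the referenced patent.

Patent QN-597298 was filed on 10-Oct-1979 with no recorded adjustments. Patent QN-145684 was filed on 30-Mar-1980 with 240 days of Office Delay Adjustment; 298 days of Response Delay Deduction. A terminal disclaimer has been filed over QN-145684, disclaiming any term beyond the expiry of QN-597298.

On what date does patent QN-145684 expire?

Natural term of QN-145684:
  Base: filing + 17 years → 30 March 1997.
  Office Delay Adjustment: +240 days → 25 November 1997.
  Response Delay Deduction: −298 days → 31 January 1997.
Expiry of referenced patent QN-597298:
  Base: filing + 17 years → 10 October 1996.
Terminal disclaimer: QN-145684 expires on the earlier of 31 January 1997 and 10 October 1996.

October 10, 1996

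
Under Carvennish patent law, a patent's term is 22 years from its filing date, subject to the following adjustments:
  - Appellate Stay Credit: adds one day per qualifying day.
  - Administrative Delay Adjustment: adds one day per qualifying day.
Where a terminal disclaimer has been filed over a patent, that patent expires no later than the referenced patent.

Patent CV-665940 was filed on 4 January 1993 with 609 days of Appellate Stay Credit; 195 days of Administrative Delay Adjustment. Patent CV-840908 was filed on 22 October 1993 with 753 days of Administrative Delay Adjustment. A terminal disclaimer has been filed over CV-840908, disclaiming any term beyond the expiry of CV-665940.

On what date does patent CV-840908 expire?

2017-03-18

Natural term of CV-840908:
  Base: filing + 22 years → 22 October 2015.
  Administrative Delay Adjustment: +753 days → 13 November 2017.
Expiry of referenced patent CV-665940:
  Base: filing + 22 years → 4 January 2015.
  Appellate Stay Credit: +609 days → 4 September 2016.
  Administrative Delay Adjustment: +195 days → 18 March 2017.
Terminal disclaimer: CV-840908 expires on the earlier of 13 November 2017 and 18 March 2017.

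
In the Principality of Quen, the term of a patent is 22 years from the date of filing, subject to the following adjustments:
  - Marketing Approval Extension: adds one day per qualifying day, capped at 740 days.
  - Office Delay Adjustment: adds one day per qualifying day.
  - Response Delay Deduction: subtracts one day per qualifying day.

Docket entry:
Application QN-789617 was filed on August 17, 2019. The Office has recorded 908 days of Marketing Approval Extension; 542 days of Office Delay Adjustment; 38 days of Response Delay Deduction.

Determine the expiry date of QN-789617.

2045-01-12

Base term: filing date + 22 years → 17 August 2041.
Marketing Approval Extension: 908 days claimed exceeds the 740-day cap, so +740 days → 27 August 2043.
Office Delay Adjustment: +542 days → 19 February 2045.
Response Delay Deduction: −38 days → 12 January 2045.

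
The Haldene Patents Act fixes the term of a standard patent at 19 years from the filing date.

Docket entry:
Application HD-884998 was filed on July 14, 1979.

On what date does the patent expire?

1998-07-14

Filing date + 19 years → 14 July 1998.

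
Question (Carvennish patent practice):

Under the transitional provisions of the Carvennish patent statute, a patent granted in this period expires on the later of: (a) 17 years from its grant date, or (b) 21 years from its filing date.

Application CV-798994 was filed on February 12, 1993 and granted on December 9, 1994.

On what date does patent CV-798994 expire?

(a) grant + 17 years → 9 December 2011.
(b) filing + 21 years → 12 February 2014.
Later of the two: 12 February 2014.

February 12, 2014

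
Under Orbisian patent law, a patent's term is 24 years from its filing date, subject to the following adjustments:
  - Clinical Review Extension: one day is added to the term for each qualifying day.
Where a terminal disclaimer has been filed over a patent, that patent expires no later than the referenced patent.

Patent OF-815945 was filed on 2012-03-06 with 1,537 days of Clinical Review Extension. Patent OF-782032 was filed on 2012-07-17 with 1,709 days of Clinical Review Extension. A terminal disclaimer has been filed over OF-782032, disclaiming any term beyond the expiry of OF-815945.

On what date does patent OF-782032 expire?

2040-05-21

Natural term of OF-782032:
  Base: filing + 24 years → 17 July 2036.
  Clinical Review Extension: +1709 days → 22 March 2041.
Expiry of referenced patent OF-815945:
  Base: filing + 24 years → 6 March 2036.
  Clinical Review Extension: +1537 days → 21 May 2040.
Terminal disclaimer: OF-782032 expires on the earlier of 22 March 2041 and 21 May 2040.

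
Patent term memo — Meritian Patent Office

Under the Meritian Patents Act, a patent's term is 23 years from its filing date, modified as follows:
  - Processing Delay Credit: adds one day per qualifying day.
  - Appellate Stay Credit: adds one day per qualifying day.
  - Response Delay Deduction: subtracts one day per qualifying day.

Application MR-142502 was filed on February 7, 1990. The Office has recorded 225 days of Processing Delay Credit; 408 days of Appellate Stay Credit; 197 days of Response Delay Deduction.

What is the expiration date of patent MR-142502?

Base term: filing date + 23 years → 7 February 2013.
Processing Delay Credit: +225 days → 20 September 2013.
Appellate Stay Credit: +408 days → 2 November 2014.
Response Delay Deduction: −197 days → 19 April 2014.

2014-04-19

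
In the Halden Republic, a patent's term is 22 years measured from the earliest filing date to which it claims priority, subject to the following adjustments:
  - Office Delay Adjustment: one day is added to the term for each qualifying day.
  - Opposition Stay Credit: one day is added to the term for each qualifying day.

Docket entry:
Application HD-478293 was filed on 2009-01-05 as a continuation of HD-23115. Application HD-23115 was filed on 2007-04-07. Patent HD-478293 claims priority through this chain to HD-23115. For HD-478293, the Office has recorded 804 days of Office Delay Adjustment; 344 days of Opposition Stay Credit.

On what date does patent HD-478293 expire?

2032-05-29

Earliest priority filing: 7 April 2007.
Base term: 7 April 2007 + 22 years → 7 April 2029.
Office Delay Adjustment: +804 days → 20 June 2031.
Opposition Stay Credit: +344 days → 29 May 2032.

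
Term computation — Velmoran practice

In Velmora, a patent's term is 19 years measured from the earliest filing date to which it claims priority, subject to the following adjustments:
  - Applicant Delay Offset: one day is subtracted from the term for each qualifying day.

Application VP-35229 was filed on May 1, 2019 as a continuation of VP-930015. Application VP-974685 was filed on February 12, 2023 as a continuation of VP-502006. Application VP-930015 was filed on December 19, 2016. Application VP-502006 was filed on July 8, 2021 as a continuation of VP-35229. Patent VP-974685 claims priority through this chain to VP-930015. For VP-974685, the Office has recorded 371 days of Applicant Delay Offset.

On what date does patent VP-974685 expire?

Earliest priority filing: 19 December 2016.
Base term: 19 December 2016 + 19 years → 19 December 2035.
Applicant Delay Offset: −371 days → 13 December 2034.

2034-12-13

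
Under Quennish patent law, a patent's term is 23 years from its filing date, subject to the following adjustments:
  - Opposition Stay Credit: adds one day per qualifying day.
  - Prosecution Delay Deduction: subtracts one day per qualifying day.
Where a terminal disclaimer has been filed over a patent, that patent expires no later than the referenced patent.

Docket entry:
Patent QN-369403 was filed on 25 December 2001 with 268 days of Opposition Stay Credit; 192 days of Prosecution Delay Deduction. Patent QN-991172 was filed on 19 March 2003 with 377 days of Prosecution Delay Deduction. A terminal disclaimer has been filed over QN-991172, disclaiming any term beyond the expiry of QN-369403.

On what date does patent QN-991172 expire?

2025-03-07

Natural term of QN-991172:
  Base: filing + 23 years → 19 March 2026.
  Prosecution Delay Deduction: −377 days → 7 March 2025.
Expiry of referenced patent QN-369403:
  Base: filing + 23 years → 25 December 2024.
  Opposition Stay Credit: +268 days → 19 September 2025.
  Prosecution Delay Deduction: −192 days → 11 March 2025.
Terminal disclaimer: QN-991172 expires on the earlier of 7 March 2025 and 11 March 2025.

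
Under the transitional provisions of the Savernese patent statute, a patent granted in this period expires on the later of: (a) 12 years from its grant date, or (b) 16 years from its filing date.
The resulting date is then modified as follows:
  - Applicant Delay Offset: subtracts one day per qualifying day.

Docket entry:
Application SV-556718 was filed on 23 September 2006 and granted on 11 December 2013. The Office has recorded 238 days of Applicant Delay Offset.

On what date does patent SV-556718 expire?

April 17, 2025

(a) grant + 12 years → 11 December 2025.
(b) filing + 16 years → 23 September 2022.
Later of the two: 11 December 2025.
Applicant Delay Offset: −238 days → 17 April 2025.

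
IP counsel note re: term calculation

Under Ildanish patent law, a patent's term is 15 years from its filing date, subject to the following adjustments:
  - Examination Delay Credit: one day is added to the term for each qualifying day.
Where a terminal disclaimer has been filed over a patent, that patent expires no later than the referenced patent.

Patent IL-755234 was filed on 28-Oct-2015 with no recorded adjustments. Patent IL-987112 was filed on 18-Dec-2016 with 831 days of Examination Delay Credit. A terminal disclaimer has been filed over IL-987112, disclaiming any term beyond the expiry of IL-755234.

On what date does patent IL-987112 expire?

Natural term of IL-987112:
  Base: filing + 15 years → 18 December 2031.
  Examination Delay Credit: +831 days → 28 March 2034.
Expiry of referenced patent IL-755234:
  Base: filing + 15 years → 28 October 2030.
Terminal disclaimer: IL-987112 expires on the earlier of 28 March 2034 and 28 October 2030.

2030-10-28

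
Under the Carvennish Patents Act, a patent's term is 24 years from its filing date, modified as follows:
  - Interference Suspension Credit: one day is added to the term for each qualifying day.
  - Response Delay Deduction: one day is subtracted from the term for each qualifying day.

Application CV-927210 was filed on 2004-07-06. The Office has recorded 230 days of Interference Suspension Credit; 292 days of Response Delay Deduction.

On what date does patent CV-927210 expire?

May 5, 2028

Base term: filing date + 24 years → 6 July 2028.
Interference Suspension Credit: +230 days → 21 February 2029.
Response Delay Deduction: −292 days → 5 May 2028.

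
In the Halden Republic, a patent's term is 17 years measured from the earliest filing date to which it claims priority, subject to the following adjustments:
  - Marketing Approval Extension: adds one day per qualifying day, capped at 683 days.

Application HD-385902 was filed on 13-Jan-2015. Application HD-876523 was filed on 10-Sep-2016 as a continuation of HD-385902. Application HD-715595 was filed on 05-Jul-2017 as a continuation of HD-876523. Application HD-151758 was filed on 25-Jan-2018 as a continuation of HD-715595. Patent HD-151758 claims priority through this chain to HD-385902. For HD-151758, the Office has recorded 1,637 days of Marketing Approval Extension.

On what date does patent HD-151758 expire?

2033-11-26

Earliest priority filing: 13 January 2015.
Base term: 13 January 2015 + 17 years → 13 January 2032.
Marketing Approval Extension: 1637 days claimed exceeds the 683-day cap, so +683 days → 26 November 2033.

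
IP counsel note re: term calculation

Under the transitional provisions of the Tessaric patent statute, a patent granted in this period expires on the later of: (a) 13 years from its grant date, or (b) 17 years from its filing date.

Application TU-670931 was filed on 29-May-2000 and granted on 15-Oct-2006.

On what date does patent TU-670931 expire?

2019-10-15

(a) grant + 13 years → 15 October 2019.
(b) filing + 17 years → 29 May 2017.
Later of the two: 15 October 2019.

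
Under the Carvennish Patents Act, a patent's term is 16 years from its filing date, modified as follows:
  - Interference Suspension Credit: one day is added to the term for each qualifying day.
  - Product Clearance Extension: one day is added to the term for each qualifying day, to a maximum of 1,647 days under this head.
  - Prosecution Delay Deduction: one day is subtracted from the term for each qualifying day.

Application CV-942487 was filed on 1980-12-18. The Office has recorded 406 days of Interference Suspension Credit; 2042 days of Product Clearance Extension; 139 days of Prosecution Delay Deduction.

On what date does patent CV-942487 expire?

March 16, 2002

Base term: filing date + 16 years → 18 December 1996.
Interference Suspension Credit: +406 days → 28 January 1998.
Product Clearance Extension: 2042 days claimed exceeds the 1647-day cap, so +1647 days → 2 August 2002.
Prosecution Delay Deduction: −139 days → 16 March 2002.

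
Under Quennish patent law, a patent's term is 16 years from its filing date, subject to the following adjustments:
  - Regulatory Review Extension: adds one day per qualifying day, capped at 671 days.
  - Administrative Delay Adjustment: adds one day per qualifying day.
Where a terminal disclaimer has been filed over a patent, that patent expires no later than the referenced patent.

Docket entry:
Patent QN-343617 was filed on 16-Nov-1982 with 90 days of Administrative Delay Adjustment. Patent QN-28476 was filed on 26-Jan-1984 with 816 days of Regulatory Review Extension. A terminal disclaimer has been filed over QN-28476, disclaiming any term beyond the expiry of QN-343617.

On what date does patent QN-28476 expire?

Natural term of QN-28476:
  Base: filing + 16 years → 26 January 2000.
  Regulatory Review Extension: 816 days claimed exceeds the 671-day cap, so +671 days → 27 November 2001.
Expiry of referenced patent QN-343617:
  Base: filing + 16 years → 16 November 1998.
  Administrative Delay Adjustment: +90 days → 14 February 1999.
Terminal disclaimer: QN-28476 expires on the earlier of 27 November 2001 and 14 February 1999.

February 14, 1999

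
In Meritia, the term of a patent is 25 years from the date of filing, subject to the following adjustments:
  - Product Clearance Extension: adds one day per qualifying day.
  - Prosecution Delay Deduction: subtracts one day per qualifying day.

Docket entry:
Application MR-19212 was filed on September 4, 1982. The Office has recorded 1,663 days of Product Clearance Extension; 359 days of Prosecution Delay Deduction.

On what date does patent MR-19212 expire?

Base term: filing date + 25 years → 4 September 2007.
Product Clearance Extension: +1663 days → 24 March 2012.
Prosecution Delay Deduction: −359 days → 31 March 2011.

2011-03-31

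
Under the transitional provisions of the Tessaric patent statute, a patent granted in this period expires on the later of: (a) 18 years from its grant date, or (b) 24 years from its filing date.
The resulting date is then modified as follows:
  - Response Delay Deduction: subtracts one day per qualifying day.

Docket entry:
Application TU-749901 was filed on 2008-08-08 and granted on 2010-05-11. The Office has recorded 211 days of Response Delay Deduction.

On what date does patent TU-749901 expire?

2032-01-10

(a) grant + 18 years → 11 May 2028.
(b) filing + 24 years → 8 August 2032.
Later of the two: 8 August 2032.
Response Delay Deduction: −211 days → 10 January 2032.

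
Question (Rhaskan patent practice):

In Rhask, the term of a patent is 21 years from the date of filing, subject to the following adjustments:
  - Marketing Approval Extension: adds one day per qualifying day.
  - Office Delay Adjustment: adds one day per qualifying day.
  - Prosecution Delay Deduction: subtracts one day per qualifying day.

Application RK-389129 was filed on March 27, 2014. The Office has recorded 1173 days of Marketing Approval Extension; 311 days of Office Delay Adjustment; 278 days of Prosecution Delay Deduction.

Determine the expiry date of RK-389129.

2038-07-15

Base term: filing date + 21 years → 27 March 2035.
Marketing Approval Extension: +1173 days → 12 June 2038.
Office Delay Adjustment: +311 days → 19 April 2039.
Prosecution Delay Deduction: −278 days → 15 July 2038.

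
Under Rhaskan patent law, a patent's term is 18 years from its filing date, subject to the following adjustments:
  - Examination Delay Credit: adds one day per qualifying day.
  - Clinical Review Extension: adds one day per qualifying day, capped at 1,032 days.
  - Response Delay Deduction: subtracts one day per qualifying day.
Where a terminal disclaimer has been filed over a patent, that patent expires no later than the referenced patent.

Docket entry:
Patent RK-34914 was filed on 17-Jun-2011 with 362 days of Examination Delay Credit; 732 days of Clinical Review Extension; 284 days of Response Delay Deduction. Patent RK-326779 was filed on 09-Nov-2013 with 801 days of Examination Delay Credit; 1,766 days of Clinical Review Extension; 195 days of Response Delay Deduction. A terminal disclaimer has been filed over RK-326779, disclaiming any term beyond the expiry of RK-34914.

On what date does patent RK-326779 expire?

Natural term of RK-326779:
  Base: filing + 18 years → 9 November 2031.
  Examination Delay Credit: +801 days → 18 January 2034.
  Clinical Review Extension: 1766 days claimed exceeds the 1032-day cap, so +1032 days → 15 November 2036.
  Response Delay Deduction: −195 days → 4 May 2036.
Expiry of referenced patent RK-34914:
  Base: filing + 18 years → 17 June 2029.
  Examination Delay Credit: +362 days → 14 June 2030.
  Clinical Review Extension: 732 days (within the 1032-day cap) → +732 days → 15 June 2032.
  Response Delay Deduction: −284 days → 5 September 2031.
Terminal disclaimer: RK-326779 expires on the earlier of 4 May 2036 and 5 September 2031.

September 5, 2031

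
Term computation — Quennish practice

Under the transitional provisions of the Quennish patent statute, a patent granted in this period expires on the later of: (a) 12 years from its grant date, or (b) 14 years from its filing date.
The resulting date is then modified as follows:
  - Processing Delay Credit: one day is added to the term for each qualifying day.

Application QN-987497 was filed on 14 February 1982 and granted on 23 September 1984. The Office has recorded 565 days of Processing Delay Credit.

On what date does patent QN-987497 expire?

1998-04-11

(a) grant + 12 years → 23 September 1996.
(b) filing + 14 years → 14 February 1996.
Later of the two: 23 September 1996.
Processing Delay Credit: +565 days → 11 April 1998.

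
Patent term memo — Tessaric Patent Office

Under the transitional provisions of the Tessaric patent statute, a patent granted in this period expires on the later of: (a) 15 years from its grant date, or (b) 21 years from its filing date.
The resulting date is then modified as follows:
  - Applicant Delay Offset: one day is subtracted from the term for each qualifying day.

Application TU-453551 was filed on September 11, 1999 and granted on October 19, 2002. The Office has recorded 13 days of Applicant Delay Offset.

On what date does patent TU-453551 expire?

(a) grant + 15 years → 19 October 2017.
(b) filing + 21 years → 11 September 2020.
Later of the two: 11 September 2020.
Applicant Delay Offset: −13 days → 29 August 2020.

August 29, 2020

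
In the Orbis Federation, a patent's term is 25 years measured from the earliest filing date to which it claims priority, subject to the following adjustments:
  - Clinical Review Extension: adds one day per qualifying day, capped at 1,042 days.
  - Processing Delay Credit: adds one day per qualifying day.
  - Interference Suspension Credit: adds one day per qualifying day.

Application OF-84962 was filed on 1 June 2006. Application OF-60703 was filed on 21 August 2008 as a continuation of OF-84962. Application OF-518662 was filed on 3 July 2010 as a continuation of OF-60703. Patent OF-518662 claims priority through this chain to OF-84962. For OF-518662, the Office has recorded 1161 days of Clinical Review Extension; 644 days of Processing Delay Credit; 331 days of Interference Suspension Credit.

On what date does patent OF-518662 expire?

2036-12-08

Earliest priority filing: 1 June 2006.
Base term: 1 June 2006 + 25 years → 1 June 2031.
Clinical Review Extension: 1161 days claimed exceeds the 1042-day cap, so +1042 days → 8 April 2034.
Processing Delay Credit: +644 days → 12 January 2036.
Interference Suspension Credit: +331 days → 8 December 2036.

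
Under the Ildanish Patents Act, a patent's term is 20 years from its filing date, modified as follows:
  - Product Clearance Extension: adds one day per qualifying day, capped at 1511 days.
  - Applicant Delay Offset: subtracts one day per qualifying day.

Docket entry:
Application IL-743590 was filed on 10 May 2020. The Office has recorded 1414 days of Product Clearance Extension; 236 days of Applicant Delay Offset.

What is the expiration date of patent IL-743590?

Base term: filing date + 20 years → 10 May 2040.
Product Clearance Extension: 1414 days (within the 1511-day cap) → +1414 days → 24 March 2044.
Applicant Delay Offset: −236 days → 1 August 2043.

2043-08-01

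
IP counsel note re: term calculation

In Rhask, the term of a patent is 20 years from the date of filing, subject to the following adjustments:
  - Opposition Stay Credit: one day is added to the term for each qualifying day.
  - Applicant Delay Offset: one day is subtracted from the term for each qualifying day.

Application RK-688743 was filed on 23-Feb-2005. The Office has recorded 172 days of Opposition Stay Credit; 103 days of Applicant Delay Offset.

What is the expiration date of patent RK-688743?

Base term: filing date + 20 years → 23 February 2025.
Opposition Stay Credit: +172 days → 14 August 2025.
Applicant Delay Offset: −103 days → 3 May 2025.

May 3, 2025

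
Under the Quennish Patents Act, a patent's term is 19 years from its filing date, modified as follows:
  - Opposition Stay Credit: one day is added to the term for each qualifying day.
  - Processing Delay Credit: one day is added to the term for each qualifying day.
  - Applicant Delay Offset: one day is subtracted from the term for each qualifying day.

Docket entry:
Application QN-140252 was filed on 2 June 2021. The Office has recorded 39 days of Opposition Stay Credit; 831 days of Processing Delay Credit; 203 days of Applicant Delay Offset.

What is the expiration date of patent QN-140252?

Base term: filing date + 19 years → 2 June 2040.
Opposition Stay Credit: +39 days → 11 July 2040.
Processing Delay Credit: +831 days → 20 October 2042.
Applicant Delay Offset: −203 days → 31 March 2042.

2042-03-31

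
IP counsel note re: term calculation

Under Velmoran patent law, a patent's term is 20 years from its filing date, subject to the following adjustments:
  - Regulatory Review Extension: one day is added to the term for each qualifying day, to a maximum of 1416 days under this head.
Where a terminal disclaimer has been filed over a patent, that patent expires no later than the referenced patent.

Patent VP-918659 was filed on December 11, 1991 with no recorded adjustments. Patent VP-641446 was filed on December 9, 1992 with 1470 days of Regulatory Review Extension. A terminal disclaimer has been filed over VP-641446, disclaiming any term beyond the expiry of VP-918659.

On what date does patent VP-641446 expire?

Natural term of VP-641446:
  Base: filing + 20 years → 9 December 2012.
  Regulatory Review Extension: 1470 days claimed exceeds the 1416-day cap, so +1416 days → 25 October 2016.
Expiry of referenced patent VP-918659:
  Base: filing + 20 years → 11 December 2011.
Terminal disclaimer: VP-641446 expires on the earlier of 25 October 2016 and 11 December 2011.

December 11, 2011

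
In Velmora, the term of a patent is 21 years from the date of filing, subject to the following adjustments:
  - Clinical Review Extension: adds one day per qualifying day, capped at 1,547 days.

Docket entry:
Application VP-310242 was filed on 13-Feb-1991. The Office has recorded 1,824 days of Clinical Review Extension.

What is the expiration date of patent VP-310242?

Base term: filing date + 21 years → 13 February 2012.
Clinical Review Extension: 1824 days claimed exceeds the 1547-day cap, so +1547 days → 9 May 2016.

May 9, 2016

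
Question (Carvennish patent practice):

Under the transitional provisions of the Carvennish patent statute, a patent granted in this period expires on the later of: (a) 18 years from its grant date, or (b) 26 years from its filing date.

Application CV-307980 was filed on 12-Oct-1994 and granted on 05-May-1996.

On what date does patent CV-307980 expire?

2020-10-12

(a) grant + 18 years → 5 May 2014.
(b) filing + 26 years → 12 October 2020.
Later of the two: 12 October 2020.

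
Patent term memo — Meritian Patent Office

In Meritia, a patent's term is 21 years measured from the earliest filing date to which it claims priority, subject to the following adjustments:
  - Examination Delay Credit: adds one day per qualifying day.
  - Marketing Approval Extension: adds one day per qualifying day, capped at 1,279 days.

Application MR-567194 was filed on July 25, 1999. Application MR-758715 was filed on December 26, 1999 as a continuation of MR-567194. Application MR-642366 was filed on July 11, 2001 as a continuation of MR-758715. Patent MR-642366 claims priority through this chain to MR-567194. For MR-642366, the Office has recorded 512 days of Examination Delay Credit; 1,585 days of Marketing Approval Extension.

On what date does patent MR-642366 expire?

2025-06-20

Earliest priority filing: 25 July 1999.
Base term: 25 July 1999 + 21 years → 25 July 2020.
Examination Delay Credit: +512 days → 19 December 2021.
Marketing Approval Extension: 1585 days claimed exceeds the 1279-day cap, so +1279 days → 20 June 2025.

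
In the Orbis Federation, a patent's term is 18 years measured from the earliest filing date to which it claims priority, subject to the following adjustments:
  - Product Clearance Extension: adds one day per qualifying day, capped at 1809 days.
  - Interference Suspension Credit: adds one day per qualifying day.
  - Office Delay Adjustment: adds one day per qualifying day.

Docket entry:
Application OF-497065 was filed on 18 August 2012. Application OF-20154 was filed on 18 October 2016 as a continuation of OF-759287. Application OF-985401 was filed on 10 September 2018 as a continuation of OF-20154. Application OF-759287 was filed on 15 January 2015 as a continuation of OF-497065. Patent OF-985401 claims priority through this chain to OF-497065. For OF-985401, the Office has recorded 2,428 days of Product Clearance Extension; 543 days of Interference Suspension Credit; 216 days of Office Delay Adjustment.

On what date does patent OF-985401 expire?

Earliest priority filing: 18 August 2012.
Base term: 18 August 2012 + 18 years → 18 August 2030.
Product Clearance Extension: 2428 days claimed exceeds the 1809-day cap, so +1809 days → 1 August 2035.
Interference Suspension Credit: +543 days → 25 January 2037.
Office Delay Adjustment: +216 days → 29 August 2037.

2037-08-29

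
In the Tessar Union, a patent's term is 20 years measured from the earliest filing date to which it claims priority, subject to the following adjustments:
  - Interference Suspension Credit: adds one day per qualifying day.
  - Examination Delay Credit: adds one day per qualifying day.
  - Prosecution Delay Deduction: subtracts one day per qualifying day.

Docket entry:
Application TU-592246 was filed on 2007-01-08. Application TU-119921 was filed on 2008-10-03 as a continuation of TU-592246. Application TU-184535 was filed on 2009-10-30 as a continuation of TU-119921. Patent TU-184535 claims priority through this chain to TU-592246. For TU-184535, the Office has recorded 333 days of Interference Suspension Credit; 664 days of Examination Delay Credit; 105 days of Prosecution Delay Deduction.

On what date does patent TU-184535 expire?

Earliest priority filing: 8 January 2007.
Base term: 8 January 2007 + 20 years → 8 January 2027.
Interference Suspension Credit: +333 days → 7 December 2027.
Examination Delay Credit: +664 days → 1 October 2029.
Prosecution Delay Deduction: −105 days → 18 June 2029.

June 18, 2029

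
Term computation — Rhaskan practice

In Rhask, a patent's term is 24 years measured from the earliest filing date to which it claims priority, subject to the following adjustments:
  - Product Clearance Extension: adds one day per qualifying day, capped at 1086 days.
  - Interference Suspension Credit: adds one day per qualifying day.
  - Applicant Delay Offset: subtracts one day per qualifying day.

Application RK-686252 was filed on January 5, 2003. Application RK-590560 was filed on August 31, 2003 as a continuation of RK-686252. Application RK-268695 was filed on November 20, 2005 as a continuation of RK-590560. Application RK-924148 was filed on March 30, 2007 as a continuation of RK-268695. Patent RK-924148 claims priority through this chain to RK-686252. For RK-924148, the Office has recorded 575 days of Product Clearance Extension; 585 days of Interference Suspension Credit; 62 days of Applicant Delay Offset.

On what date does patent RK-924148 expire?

January 7, 2030

Earliest priority filing: 5 January 2003.
Base term: 5 January 2003 + 24 years → 5 January 2027.
Product Clearance Extension: 575 days (within the 1086-day cap) → +575 days → 2 August 2028.
Interference Suspension Credit: +585 days → 10 March 2030.
Applicant Delay Offset: −62 days → 7 January 2030.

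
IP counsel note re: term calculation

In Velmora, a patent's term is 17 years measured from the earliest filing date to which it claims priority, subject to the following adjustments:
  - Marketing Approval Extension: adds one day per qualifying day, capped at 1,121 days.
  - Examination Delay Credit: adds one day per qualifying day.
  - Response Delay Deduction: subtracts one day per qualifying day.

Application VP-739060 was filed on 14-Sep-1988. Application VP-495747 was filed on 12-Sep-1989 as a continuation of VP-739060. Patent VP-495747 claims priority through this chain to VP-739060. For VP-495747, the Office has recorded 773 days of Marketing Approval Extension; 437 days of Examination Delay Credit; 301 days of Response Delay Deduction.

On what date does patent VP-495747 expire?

2008-03-11

Earliest priority filing: 14 September 1988.
Base term: 14 September 1988 + 17 years → 14 September 2005.
Marketing Approval Extension: 773 days (within the 1121-day cap) → +773 days → 27 October 2007.
Examination Delay Credit: +437 days → 6 January 2009.
Response Delay Deduction: −301 days → 11 March 2008.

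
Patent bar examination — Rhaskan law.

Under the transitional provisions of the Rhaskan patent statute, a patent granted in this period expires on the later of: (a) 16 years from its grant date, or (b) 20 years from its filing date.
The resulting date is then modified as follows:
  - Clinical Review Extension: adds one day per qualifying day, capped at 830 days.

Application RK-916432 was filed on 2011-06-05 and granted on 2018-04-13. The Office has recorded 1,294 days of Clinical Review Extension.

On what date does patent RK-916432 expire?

July 21, 2036

(a) grant + 16 years → 13 April 2034.
(b) filing + 20 years → 5 June 2031.
Later of the two: 13 April 2034.
Clinical Review Extension: 1294 days claimed exceeds the 830-day cap, so +830 days → 21 July 2036.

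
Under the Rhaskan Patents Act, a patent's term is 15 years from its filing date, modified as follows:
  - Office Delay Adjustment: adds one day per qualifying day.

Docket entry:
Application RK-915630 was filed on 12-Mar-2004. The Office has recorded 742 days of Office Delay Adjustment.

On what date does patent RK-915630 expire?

Base term: filing date + 15 years → 12 March 2019.
Office Delay Adjustment: +742 days → 23 March 2021.

2021-03-23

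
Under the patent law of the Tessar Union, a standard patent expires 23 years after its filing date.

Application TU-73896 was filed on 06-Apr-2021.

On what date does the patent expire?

Filing date + 23 years → 6 April 2044.

April 6, 2044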